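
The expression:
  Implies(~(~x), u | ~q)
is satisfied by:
  {u: True, q: False, x: False}
  {u: False, q: False, x: False}
  {x: True, u: True, q: False}
  {x: True, u: False, q: False}
  {q: True, u: True, x: False}
  {q: True, u: False, x: False}
  {q: True, x: True, u: True}


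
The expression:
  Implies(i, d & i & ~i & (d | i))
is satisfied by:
  {i: False}


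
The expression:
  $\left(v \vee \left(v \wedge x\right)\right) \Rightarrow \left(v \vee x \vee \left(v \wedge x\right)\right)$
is always true.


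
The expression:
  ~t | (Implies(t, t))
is always true.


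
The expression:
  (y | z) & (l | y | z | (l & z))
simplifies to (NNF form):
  y | z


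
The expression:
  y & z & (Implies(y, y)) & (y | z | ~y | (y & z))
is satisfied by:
  {z: True, y: True}


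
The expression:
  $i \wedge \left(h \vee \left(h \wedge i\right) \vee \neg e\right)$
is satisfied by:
  {h: True, i: True, e: False}
  {i: True, e: False, h: False}
  {h: True, e: True, i: True}


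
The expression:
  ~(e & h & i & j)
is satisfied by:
  {h: False, e: False, i: False, j: False}
  {j: True, h: False, e: False, i: False}
  {i: True, h: False, e: False, j: False}
  {j: True, i: True, h: False, e: False}
  {e: True, j: False, h: False, i: False}
  {j: True, e: True, h: False, i: False}
  {i: True, e: True, j: False, h: False}
  {j: True, i: True, e: True, h: False}
  {h: True, i: False, e: False, j: False}
  {j: True, h: True, i: False, e: False}
  {i: True, h: True, j: False, e: False}
  {j: True, i: True, h: True, e: False}
  {e: True, h: True, i: False, j: False}
  {j: True, e: True, h: True, i: False}
  {i: True, e: True, h: True, j: False}


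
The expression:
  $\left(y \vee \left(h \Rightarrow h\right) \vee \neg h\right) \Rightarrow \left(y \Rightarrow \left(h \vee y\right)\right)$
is always true.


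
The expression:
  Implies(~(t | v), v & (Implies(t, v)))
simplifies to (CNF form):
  t | v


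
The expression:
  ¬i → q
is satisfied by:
  {i: True, q: True}
  {i: True, q: False}
  {q: True, i: False}


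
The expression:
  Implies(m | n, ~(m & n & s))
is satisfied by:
  {s: False, m: False, n: False}
  {n: True, s: False, m: False}
  {m: True, s: False, n: False}
  {n: True, m: True, s: False}
  {s: True, n: False, m: False}
  {n: True, s: True, m: False}
  {m: True, s: True, n: False}


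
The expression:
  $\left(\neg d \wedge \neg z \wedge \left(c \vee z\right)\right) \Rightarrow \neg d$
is always true.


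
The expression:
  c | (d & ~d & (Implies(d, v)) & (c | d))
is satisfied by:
  {c: True}


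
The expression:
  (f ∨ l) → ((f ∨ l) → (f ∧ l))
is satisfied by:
  {l: False, f: False}
  {f: True, l: True}


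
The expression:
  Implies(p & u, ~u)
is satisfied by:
  {p: False, u: False}
  {u: True, p: False}
  {p: True, u: False}


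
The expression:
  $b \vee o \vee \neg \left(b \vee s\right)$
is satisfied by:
  {b: True, o: True, s: False}
  {b: True, s: False, o: False}
  {o: True, s: False, b: False}
  {o: False, s: False, b: False}
  {b: True, o: True, s: True}
  {b: True, s: True, o: False}
  {o: True, s: True, b: False}


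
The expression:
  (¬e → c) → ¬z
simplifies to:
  (¬c ∧ ¬e) ∨ ¬z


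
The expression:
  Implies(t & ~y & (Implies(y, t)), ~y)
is always true.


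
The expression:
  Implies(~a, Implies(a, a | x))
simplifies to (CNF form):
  True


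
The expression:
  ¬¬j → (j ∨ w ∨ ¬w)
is always true.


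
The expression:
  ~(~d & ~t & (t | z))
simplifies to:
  d | t | ~z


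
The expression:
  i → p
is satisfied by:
  {p: True, i: False}
  {i: False, p: False}
  {i: True, p: True}


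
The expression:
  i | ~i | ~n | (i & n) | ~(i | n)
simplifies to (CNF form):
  True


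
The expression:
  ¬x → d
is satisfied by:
  {x: True, d: True}
  {x: True, d: False}
  {d: True, x: False}


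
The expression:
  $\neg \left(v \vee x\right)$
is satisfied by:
  {x: False, v: False}


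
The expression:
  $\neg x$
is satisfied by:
  {x: False}


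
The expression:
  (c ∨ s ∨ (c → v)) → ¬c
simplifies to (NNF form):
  ¬c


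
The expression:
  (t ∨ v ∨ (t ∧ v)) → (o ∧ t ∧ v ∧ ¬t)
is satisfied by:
  {v: False, t: False}


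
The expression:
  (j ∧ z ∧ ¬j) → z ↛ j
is always true.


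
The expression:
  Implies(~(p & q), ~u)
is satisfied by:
  {q: True, p: True, u: False}
  {q: True, p: False, u: False}
  {p: True, q: False, u: False}
  {q: False, p: False, u: False}
  {q: True, u: True, p: True}


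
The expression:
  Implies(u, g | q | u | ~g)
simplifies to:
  True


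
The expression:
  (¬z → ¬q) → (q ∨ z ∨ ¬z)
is always true.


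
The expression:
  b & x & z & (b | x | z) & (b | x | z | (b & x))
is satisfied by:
  {z: True, b: True, x: True}


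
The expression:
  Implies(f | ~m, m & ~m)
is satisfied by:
  {m: True, f: False}


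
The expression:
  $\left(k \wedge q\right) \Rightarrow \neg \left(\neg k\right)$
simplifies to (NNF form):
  $\text{True}$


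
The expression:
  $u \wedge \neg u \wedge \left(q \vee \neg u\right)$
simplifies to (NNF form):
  $\text{False}$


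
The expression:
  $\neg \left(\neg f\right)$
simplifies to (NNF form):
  $f$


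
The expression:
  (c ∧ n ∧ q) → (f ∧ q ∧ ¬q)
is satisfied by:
  {c: False, q: False, n: False}
  {n: True, c: False, q: False}
  {q: True, c: False, n: False}
  {n: True, q: True, c: False}
  {c: True, n: False, q: False}
  {n: True, c: True, q: False}
  {q: True, c: True, n: False}


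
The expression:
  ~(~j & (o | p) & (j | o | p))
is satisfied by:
  {j: True, p: False, o: False}
  {o: True, j: True, p: False}
  {j: True, p: True, o: False}
  {o: True, j: True, p: True}
  {o: False, p: False, j: False}


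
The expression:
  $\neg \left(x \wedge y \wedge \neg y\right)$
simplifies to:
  $\text{True}$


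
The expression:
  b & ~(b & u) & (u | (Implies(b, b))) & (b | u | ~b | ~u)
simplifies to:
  b & ~u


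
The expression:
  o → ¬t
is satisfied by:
  {o: False, t: False}
  {t: True, o: False}
  {o: True, t: False}


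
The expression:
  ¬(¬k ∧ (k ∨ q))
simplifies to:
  k ∨ ¬q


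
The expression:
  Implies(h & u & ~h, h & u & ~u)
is always true.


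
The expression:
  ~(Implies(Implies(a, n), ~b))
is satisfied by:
  {b: True, n: True, a: False}
  {b: True, a: False, n: False}
  {b: True, n: True, a: True}


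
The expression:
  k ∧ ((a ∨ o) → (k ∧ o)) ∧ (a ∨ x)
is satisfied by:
  {x: True, o: True, k: True, a: False}
  {x: True, k: True, o: False, a: False}
  {a: True, x: True, o: True, k: True}
  {a: True, o: True, k: True, x: False}


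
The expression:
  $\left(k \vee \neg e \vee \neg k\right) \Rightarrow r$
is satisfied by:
  {r: True}


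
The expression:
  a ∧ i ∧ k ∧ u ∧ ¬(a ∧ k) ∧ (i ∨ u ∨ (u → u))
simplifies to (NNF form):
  False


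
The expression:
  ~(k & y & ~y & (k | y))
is always true.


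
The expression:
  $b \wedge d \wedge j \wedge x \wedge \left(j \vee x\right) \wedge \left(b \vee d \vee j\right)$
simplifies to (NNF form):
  $b \wedge d \wedge j \wedge x$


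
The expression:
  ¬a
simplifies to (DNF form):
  ¬a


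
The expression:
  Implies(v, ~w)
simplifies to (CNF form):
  ~v | ~w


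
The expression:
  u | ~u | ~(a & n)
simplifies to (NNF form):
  True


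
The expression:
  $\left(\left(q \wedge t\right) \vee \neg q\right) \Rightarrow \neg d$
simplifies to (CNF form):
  $\left(q \vee \neg d\right) \wedge \left(\neg d \vee \neg t\right)$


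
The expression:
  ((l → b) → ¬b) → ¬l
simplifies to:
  b ∨ ¬l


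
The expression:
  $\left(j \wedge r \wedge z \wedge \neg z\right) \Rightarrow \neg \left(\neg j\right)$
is always true.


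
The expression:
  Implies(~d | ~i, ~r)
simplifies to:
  ~r | (d & i)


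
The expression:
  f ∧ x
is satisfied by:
  {x: True, f: True}


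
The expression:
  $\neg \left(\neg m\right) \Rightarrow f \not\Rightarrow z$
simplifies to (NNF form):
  $\left(f \wedge \neg z\right) \vee \neg m$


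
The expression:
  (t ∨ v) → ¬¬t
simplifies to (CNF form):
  t ∨ ¬v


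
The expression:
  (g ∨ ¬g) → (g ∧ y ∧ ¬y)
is never true.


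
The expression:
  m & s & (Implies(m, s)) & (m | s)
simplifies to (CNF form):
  m & s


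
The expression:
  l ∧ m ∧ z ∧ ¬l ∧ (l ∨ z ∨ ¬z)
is never true.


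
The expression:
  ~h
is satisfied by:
  {h: False}


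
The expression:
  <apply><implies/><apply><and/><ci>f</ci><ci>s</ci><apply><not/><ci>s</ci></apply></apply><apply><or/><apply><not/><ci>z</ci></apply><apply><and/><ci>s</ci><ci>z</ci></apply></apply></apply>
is always true.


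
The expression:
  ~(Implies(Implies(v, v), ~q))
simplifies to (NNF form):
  q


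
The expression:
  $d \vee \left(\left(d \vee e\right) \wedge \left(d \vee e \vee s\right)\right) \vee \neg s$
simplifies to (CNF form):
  $d \vee e \vee \neg s$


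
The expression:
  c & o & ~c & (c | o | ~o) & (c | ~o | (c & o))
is never true.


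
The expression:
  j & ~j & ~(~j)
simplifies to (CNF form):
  False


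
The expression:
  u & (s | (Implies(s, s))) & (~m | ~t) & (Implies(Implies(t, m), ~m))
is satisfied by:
  {u: True, m: False}


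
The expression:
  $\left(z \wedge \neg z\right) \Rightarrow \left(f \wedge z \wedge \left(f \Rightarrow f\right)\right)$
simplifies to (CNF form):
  $\text{True}$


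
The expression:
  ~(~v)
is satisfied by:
  {v: True}


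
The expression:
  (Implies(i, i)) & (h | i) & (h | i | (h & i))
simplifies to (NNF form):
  h | i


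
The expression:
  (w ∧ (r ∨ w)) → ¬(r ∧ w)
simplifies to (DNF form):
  ¬r ∨ ¬w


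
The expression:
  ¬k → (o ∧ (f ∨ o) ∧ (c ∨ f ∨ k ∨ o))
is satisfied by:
  {k: True, o: True}
  {k: True, o: False}
  {o: True, k: False}


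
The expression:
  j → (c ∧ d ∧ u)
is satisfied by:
  {d: True, c: True, u: True, j: False}
  {d: True, c: True, u: False, j: False}
  {d: True, u: True, c: False, j: False}
  {d: True, u: False, c: False, j: False}
  {c: True, u: True, d: False, j: False}
  {c: True, u: False, d: False, j: False}
  {u: True, d: False, c: False, j: False}
  {u: False, d: False, c: False, j: False}
  {j: True, d: True, c: True, u: True}


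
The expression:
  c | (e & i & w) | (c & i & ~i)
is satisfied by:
  {c: True, w: True, e: True, i: True}
  {c: True, w: True, e: True, i: False}
  {c: True, w: True, i: True, e: False}
  {c: True, w: True, i: False, e: False}
  {c: True, e: True, i: True, w: False}
  {c: True, e: True, i: False, w: False}
  {c: True, e: False, i: True, w: False}
  {c: True, e: False, i: False, w: False}
  {w: True, e: True, i: True, c: False}


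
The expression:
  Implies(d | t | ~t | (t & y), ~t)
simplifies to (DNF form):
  ~t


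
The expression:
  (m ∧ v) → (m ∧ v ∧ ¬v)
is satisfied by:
  {m: False, v: False}
  {v: True, m: False}
  {m: True, v: False}


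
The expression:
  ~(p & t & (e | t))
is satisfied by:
  {p: False, t: False}
  {t: True, p: False}
  {p: True, t: False}


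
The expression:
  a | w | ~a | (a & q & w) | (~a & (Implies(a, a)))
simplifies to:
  True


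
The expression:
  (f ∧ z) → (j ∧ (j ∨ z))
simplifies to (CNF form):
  j ∨ ¬f ∨ ¬z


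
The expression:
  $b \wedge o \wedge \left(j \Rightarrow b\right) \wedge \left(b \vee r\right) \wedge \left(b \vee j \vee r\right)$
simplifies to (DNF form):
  $b \wedge o$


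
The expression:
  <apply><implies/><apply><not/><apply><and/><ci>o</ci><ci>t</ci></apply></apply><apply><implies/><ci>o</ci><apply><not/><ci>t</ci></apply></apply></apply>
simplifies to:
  <true/>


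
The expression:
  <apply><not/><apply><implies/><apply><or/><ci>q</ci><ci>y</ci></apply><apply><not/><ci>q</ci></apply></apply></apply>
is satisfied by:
  {q: True}


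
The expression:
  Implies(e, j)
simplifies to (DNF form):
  j | ~e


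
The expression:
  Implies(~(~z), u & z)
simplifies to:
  u | ~z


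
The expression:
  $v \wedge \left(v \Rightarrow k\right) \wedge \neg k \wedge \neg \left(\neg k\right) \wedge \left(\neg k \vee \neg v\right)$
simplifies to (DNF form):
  $\text{False}$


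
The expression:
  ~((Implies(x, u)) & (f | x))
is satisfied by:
  {x: False, f: False, u: False}
  {u: True, x: False, f: False}
  {x: True, u: False, f: False}
  {f: True, x: True, u: False}


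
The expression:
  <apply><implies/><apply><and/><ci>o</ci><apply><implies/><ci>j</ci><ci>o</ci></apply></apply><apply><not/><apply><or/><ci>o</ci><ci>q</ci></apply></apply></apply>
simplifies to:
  <apply><not/><ci>o</ci></apply>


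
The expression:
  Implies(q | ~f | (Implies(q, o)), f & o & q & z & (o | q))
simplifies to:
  f & o & q & z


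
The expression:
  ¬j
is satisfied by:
  {j: False}


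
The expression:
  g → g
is always true.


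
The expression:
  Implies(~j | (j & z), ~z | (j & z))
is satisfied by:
  {j: True, z: False}
  {z: False, j: False}
  {z: True, j: True}


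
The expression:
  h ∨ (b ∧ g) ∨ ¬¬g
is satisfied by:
  {g: True, h: True}
  {g: True, h: False}
  {h: True, g: False}


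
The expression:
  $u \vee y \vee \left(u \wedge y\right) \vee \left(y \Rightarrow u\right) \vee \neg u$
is always true.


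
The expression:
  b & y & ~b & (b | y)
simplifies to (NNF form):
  False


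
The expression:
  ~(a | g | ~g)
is never true.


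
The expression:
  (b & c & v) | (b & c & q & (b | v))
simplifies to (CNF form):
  b & c & (q | v)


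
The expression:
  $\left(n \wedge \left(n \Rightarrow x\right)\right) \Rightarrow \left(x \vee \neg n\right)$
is always true.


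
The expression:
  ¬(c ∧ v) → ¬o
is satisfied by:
  {c: True, v: True, o: False}
  {c: True, v: False, o: False}
  {v: True, c: False, o: False}
  {c: False, v: False, o: False}
  {c: True, o: True, v: True}


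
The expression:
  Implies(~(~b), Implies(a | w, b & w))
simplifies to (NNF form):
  w | ~a | ~b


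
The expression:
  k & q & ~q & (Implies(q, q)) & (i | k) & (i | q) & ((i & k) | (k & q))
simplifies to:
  False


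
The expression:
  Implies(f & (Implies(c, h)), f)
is always true.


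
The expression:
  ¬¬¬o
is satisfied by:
  {o: False}


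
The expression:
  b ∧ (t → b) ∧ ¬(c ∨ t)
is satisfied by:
  {b: True, t: False, c: False}


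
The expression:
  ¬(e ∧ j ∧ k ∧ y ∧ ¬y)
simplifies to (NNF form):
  True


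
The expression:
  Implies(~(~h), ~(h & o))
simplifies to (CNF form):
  ~h | ~o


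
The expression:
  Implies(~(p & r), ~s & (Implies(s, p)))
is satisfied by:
  {p: True, r: True, s: False}
  {p: True, r: False, s: False}
  {r: True, p: False, s: False}
  {p: False, r: False, s: False}
  {p: True, s: True, r: True}


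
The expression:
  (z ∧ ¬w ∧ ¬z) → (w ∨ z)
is always true.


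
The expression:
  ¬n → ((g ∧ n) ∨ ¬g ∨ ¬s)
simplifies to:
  n ∨ ¬g ∨ ¬s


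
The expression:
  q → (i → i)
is always true.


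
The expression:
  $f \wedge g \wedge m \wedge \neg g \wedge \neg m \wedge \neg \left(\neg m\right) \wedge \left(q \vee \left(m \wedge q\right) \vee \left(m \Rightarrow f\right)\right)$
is never true.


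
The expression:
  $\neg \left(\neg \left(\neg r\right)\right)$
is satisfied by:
  {r: False}


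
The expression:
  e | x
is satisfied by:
  {x: True, e: True}
  {x: True, e: False}
  {e: True, x: False}


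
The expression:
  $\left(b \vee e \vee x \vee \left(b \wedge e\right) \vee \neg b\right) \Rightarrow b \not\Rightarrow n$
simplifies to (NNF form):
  $b \wedge \neg n$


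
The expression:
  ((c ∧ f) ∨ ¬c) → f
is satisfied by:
  {c: True, f: True}
  {c: True, f: False}
  {f: True, c: False}


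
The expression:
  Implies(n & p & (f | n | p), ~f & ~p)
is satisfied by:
  {p: False, n: False}
  {n: True, p: False}
  {p: True, n: False}


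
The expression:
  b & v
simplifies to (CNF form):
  b & v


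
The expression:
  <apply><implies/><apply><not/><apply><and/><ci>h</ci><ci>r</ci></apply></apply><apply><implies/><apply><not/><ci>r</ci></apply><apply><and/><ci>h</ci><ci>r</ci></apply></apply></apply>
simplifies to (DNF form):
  <ci>r</ci>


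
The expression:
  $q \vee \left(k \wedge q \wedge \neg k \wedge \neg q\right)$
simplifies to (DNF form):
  $q$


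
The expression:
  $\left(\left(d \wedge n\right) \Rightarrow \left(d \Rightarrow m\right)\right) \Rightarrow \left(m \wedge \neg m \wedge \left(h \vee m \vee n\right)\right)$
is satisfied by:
  {d: True, n: True, m: False}


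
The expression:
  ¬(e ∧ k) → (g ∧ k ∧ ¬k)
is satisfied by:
  {e: True, k: True}


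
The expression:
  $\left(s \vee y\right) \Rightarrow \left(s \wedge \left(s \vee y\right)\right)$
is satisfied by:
  {s: True, y: False}
  {y: False, s: False}
  {y: True, s: True}


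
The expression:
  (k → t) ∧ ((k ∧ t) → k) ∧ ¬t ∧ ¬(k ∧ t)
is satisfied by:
  {t: False, k: False}


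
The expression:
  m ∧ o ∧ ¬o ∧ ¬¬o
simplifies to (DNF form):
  False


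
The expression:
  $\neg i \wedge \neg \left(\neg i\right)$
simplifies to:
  $\text{False}$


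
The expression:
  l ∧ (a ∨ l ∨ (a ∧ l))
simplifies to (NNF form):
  l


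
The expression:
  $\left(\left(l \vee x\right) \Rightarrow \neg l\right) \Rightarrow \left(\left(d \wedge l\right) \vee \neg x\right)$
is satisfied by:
  {l: True, x: False}
  {x: False, l: False}
  {x: True, l: True}


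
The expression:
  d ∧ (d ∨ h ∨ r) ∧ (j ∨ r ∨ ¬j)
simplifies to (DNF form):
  d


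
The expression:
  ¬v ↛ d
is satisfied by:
  {d: True, v: False}
  {v: False, d: False}
  {v: True, d: True}


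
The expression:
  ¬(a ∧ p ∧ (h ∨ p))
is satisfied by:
  {p: False, a: False}
  {a: True, p: False}
  {p: True, a: False}


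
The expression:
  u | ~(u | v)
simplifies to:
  u | ~v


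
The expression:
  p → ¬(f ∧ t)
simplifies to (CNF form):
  ¬f ∨ ¬p ∨ ¬t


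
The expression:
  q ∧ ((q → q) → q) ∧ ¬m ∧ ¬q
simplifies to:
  False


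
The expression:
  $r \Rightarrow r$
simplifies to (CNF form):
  $\text{True}$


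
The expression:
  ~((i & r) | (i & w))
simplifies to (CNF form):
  (~i | ~r) & (~i | ~w)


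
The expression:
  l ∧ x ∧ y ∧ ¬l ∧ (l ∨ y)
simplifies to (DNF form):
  False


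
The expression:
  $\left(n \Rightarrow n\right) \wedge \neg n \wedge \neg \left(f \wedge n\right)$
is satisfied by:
  {n: False}


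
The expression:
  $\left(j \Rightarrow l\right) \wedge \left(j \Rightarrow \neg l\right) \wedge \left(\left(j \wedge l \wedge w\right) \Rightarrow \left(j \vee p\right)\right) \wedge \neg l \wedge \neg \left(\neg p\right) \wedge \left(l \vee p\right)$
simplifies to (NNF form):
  $p \wedge \neg j \wedge \neg l$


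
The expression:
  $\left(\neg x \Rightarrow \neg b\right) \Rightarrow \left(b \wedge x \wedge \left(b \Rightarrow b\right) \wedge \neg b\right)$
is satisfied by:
  {b: True, x: False}


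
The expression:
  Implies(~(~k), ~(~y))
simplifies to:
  y | ~k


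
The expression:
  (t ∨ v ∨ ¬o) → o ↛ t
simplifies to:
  o ∧ ¬t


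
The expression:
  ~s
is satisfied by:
  {s: False}


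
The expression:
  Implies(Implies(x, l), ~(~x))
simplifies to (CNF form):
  x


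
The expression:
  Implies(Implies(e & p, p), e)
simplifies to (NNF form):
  e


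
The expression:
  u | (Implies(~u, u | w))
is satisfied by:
  {u: True, w: True}
  {u: True, w: False}
  {w: True, u: False}


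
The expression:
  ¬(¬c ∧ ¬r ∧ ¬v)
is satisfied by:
  {r: True, c: True, v: True}
  {r: True, c: True, v: False}
  {r: True, v: True, c: False}
  {r: True, v: False, c: False}
  {c: True, v: True, r: False}
  {c: True, v: False, r: False}
  {v: True, c: False, r: False}


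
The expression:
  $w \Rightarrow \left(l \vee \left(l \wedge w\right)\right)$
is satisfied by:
  {l: True, w: False}
  {w: False, l: False}
  {w: True, l: True}


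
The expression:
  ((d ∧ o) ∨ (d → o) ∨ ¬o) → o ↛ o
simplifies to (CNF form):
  False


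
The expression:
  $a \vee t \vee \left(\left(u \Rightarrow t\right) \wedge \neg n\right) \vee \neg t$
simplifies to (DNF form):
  $\text{True}$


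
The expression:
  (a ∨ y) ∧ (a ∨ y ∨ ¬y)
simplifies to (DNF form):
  a ∨ y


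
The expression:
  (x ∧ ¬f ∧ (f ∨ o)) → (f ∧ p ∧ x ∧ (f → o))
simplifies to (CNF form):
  f ∨ ¬o ∨ ¬x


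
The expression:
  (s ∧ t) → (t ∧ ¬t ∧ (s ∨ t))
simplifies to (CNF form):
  ¬s ∨ ¬t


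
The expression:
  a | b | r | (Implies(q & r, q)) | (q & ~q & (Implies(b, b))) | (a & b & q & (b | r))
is always true.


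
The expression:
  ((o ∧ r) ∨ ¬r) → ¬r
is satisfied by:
  {o: False, r: False}
  {r: True, o: False}
  {o: True, r: False}


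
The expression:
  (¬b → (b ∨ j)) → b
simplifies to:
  b ∨ ¬j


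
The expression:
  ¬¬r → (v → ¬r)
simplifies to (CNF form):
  ¬r ∨ ¬v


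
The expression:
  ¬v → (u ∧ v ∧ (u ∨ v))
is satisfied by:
  {v: True}


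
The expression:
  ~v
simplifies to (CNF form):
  ~v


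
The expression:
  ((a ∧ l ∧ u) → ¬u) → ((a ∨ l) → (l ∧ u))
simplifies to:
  (l ∧ u) ∨ (¬a ∧ ¬l)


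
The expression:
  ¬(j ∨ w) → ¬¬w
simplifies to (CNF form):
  j ∨ w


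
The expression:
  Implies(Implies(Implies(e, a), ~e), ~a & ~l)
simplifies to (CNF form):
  (a | ~a) & (a | ~l) & (e | ~a) & (e | ~l)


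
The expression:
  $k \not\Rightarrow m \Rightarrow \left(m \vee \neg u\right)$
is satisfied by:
  {m: True, u: False, k: False}
  {u: False, k: False, m: False}
  {m: True, k: True, u: False}
  {k: True, u: False, m: False}
  {m: True, u: True, k: False}
  {u: True, m: False, k: False}
  {m: True, k: True, u: True}


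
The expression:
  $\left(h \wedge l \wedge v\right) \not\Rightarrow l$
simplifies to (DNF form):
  $\text{False}$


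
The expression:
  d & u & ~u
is never true.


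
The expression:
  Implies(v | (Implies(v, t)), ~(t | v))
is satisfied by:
  {v: False, t: False}


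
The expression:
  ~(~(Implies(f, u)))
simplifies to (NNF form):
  u | ~f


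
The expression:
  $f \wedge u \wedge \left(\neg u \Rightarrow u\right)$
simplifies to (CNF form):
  $f \wedge u$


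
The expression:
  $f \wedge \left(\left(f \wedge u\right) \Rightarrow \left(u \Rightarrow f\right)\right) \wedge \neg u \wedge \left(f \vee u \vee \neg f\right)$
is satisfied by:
  {f: True, u: False}


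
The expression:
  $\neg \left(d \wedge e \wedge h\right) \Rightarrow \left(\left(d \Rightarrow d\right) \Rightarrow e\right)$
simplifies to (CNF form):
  $e$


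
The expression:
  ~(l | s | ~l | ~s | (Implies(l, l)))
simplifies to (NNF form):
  False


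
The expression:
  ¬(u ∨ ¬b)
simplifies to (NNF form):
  b ∧ ¬u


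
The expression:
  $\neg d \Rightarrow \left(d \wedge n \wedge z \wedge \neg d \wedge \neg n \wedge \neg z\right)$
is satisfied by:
  {d: True}


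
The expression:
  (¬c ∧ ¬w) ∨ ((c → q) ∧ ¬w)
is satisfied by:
  {q: True, c: False, w: False}
  {c: False, w: False, q: False}
  {q: True, c: True, w: False}


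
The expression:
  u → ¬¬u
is always true.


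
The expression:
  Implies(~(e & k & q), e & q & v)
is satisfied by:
  {e: True, k: True, v: True, q: True}
  {e: True, k: True, q: True, v: False}
  {e: True, v: True, q: True, k: False}


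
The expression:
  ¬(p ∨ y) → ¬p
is always true.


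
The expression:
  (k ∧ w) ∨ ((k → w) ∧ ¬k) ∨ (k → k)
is always true.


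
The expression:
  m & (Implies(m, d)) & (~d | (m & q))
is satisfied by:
  {m: True, d: True, q: True}


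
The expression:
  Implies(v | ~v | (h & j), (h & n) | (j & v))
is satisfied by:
  {n: True, v: True, j: True, h: True}
  {n: True, v: True, j: True, h: False}
  {n: True, v: True, h: True, j: False}
  {n: True, j: True, h: True, v: False}
  {n: True, j: False, h: True, v: False}
  {v: True, j: True, h: True, n: False}
  {v: True, j: True, h: False, n: False}


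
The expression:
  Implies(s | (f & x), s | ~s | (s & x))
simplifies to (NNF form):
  True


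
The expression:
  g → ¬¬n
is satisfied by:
  {n: True, g: False}
  {g: False, n: False}
  {g: True, n: True}


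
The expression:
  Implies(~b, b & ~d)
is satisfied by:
  {b: True}


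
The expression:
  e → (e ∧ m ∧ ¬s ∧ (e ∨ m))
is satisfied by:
  {m: True, e: False, s: False}
  {m: False, e: False, s: False}
  {s: True, m: True, e: False}
  {s: True, m: False, e: False}
  {e: True, m: True, s: False}


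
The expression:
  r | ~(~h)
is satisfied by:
  {r: True, h: True}
  {r: True, h: False}
  {h: True, r: False}


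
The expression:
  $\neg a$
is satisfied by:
  {a: False}


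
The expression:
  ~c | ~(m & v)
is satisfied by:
  {m: False, c: False, v: False}
  {v: True, m: False, c: False}
  {c: True, m: False, v: False}
  {v: True, c: True, m: False}
  {m: True, v: False, c: False}
  {v: True, m: True, c: False}
  {c: True, m: True, v: False}


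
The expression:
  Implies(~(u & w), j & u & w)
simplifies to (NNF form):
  u & w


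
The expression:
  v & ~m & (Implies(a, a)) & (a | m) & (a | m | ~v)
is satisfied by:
  {a: True, v: True, m: False}


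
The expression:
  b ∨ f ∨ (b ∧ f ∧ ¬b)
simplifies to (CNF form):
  b ∨ f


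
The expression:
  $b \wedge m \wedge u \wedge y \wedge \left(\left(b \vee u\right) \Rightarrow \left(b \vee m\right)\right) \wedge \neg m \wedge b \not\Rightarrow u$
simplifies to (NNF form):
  $\text{False}$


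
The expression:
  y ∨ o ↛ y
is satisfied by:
  {y: True, o: True}
  {y: True, o: False}
  {o: True, y: False}


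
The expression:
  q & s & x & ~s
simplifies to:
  False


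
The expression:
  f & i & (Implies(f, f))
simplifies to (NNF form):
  f & i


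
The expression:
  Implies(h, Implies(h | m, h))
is always true.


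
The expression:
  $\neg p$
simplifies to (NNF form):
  $\neg p$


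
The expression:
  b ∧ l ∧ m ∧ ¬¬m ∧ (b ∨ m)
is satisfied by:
  {m: True, b: True, l: True}


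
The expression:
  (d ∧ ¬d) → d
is always true.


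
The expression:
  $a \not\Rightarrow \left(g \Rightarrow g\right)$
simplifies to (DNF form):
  $\text{False}$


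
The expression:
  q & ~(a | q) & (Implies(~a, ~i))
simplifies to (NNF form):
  False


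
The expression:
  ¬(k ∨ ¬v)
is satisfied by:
  {v: True, k: False}


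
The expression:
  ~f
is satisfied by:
  {f: False}


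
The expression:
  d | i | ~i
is always true.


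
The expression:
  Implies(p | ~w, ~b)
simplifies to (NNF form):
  ~b | (w & ~p)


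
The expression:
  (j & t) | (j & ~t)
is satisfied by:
  {j: True}


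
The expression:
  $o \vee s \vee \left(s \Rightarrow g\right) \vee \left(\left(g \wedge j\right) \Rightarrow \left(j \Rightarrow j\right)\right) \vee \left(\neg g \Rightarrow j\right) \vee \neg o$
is always true.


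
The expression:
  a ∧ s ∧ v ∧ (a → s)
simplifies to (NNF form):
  a ∧ s ∧ v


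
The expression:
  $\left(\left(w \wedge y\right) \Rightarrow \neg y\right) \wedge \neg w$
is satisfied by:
  {w: False}


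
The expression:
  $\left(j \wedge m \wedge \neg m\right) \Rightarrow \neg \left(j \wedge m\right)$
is always true.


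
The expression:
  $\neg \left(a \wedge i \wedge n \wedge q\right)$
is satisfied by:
  {q: False, n: False, i: False, a: False}
  {a: True, q: False, n: False, i: False}
  {i: True, q: False, n: False, a: False}
  {a: True, i: True, q: False, n: False}
  {n: True, a: False, q: False, i: False}
  {a: True, n: True, q: False, i: False}
  {i: True, n: True, a: False, q: False}
  {a: True, i: True, n: True, q: False}
  {q: True, i: False, n: False, a: False}
  {a: True, q: True, i: False, n: False}
  {i: True, q: True, a: False, n: False}
  {a: True, i: True, q: True, n: False}
  {n: True, q: True, i: False, a: False}
  {a: True, n: True, q: True, i: False}
  {i: True, n: True, q: True, a: False}


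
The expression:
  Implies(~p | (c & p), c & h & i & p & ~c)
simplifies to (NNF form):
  p & ~c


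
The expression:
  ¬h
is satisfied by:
  {h: False}


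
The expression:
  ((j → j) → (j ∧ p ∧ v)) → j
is always true.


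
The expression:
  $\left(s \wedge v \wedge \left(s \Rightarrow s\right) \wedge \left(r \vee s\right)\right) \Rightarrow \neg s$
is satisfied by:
  {s: False, v: False}
  {v: True, s: False}
  {s: True, v: False}


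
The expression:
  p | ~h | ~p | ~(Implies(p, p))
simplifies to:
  True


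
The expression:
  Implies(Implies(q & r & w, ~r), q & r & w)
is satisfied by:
  {r: True, w: True, q: True}


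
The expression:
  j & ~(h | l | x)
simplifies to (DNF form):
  j & ~h & ~l & ~x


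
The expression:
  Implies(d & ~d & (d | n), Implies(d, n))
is always true.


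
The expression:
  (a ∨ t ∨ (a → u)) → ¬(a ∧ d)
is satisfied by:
  {d: False, a: False}
  {a: True, d: False}
  {d: True, a: False}


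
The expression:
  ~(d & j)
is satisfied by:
  {d: False, j: False}
  {j: True, d: False}
  {d: True, j: False}


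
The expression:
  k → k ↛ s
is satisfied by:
  {s: False, k: False}
  {k: True, s: False}
  {s: True, k: False}


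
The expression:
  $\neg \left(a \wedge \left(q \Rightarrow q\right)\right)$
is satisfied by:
  {a: False}


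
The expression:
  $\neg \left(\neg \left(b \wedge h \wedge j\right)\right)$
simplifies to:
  $b \wedge h \wedge j$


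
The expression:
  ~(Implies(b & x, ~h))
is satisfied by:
  {h: True, b: True, x: True}


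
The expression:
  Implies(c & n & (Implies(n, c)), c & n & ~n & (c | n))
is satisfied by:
  {c: False, n: False}
  {n: True, c: False}
  {c: True, n: False}


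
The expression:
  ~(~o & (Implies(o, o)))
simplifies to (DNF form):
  o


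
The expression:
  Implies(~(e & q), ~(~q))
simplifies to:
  q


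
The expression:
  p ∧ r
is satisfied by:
  {r: True, p: True}


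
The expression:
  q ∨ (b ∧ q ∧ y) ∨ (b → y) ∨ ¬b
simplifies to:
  q ∨ y ∨ ¬b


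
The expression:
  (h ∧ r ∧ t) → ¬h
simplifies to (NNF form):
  ¬h ∨ ¬r ∨ ¬t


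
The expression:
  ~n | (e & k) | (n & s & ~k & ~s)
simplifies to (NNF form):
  ~n | (e & k)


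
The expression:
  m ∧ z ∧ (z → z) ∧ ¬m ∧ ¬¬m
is never true.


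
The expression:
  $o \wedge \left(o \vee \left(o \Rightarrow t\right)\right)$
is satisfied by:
  {o: True}


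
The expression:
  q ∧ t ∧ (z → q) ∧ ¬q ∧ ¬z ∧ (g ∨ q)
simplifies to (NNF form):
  False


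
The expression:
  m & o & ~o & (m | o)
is never true.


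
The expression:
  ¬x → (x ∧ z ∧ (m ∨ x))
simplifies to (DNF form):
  x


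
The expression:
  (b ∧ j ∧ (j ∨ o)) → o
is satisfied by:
  {o: True, b: False, j: False}
  {o: False, b: False, j: False}
  {j: True, o: True, b: False}
  {j: True, o: False, b: False}
  {b: True, o: True, j: False}
  {b: True, o: False, j: False}
  {b: True, j: True, o: True}


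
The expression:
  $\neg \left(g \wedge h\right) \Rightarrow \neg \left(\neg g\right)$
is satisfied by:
  {g: True}


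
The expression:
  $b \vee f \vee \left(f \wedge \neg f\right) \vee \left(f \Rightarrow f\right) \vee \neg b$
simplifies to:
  $\text{True}$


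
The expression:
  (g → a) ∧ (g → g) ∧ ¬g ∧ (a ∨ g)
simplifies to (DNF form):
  a ∧ ¬g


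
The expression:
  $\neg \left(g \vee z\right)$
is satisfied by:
  {g: False, z: False}


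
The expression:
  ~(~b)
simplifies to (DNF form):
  b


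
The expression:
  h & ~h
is never true.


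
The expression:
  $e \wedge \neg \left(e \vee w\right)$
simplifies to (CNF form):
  $\text{False}$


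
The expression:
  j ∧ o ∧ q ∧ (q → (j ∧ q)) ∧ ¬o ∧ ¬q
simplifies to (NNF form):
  False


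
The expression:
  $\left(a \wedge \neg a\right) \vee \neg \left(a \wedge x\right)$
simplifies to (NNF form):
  $\neg a \vee \neg x$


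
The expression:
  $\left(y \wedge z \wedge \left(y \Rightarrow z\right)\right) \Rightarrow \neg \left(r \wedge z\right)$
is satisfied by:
  {z: False, y: False, r: False}
  {r: True, z: False, y: False}
  {y: True, z: False, r: False}
  {r: True, y: True, z: False}
  {z: True, r: False, y: False}
  {r: True, z: True, y: False}
  {y: True, z: True, r: False}


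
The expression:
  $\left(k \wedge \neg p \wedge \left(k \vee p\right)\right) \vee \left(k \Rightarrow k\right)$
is always true.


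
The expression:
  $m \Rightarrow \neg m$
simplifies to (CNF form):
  $\neg m$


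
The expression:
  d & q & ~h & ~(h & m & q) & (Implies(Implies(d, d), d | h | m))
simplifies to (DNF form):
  d & q & ~h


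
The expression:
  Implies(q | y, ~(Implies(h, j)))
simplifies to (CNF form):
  (h | ~q) & (h | ~y) & (~j | ~q) & (~j | ~y)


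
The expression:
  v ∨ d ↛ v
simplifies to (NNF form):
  d ∨ v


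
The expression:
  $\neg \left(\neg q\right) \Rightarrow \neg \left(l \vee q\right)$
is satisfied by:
  {q: False}


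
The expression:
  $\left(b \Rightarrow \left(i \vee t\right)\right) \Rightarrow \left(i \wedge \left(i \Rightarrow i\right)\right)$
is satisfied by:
  {i: True, b: True, t: False}
  {i: True, t: False, b: False}
  {i: True, b: True, t: True}
  {i: True, t: True, b: False}
  {b: True, t: False, i: False}


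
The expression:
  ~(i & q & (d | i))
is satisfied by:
  {q: False, i: False}
  {i: True, q: False}
  {q: True, i: False}


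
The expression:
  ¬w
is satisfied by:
  {w: False}


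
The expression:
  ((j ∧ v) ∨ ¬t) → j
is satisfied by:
  {t: True, j: True}
  {t: True, j: False}
  {j: True, t: False}


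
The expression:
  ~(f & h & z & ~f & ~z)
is always true.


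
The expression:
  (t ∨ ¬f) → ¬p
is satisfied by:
  {f: True, t: False, p: False}
  {t: False, p: False, f: False}
  {f: True, t: True, p: False}
  {t: True, f: False, p: False}
  {p: True, f: True, t: False}


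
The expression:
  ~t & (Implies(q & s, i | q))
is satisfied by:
  {t: False}


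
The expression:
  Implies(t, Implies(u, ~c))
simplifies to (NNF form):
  ~c | ~t | ~u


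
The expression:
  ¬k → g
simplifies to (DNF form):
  g ∨ k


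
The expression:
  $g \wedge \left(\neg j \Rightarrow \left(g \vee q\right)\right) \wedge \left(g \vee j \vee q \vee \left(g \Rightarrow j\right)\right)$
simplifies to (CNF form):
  $g$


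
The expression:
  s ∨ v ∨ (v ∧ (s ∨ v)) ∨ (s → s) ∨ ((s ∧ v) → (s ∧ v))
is always true.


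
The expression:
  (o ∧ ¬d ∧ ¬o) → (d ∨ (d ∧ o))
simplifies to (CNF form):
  True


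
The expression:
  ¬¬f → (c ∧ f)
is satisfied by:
  {c: True, f: False}
  {f: False, c: False}
  {f: True, c: True}


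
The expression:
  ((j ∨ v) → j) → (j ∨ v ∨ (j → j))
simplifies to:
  True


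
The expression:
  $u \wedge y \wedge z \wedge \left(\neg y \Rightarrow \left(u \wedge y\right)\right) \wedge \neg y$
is never true.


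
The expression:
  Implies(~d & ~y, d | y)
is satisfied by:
  {y: True, d: True}
  {y: True, d: False}
  {d: True, y: False}


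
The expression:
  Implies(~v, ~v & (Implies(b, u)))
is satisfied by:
  {v: True, u: True, b: False}
  {v: True, u: False, b: False}
  {u: True, v: False, b: False}
  {v: False, u: False, b: False}
  {b: True, v: True, u: True}
  {b: True, v: True, u: False}
  {b: True, u: True, v: False}


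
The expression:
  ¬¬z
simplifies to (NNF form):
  z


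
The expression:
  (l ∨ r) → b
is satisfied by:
  {b: True, l: False, r: False}
  {r: True, b: True, l: False}
  {b: True, l: True, r: False}
  {r: True, b: True, l: True}
  {r: False, l: False, b: False}


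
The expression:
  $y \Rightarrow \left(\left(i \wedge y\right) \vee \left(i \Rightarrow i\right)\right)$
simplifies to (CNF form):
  $\text{True}$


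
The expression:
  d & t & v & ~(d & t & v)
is never true.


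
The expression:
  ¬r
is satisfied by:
  {r: False}


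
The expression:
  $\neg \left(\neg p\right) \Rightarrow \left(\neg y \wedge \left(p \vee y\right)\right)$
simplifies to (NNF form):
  $\neg p \vee \neg y$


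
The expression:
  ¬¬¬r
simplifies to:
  ¬r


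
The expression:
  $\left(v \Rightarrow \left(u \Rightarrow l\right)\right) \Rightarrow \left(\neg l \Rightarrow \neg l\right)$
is always true.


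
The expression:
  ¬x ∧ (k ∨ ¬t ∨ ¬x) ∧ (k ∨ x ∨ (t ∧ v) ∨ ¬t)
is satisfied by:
  {v: True, k: True, x: False, t: False}
  {v: True, x: False, t: False, k: False}
  {k: True, x: False, t: False, v: False}
  {k: False, x: False, t: False, v: False}
  {v: True, t: True, k: True, x: False}
  {v: True, t: True, k: False, x: False}
  {t: True, k: True, v: False, x: False}


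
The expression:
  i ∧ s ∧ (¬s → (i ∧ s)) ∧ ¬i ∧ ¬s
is never true.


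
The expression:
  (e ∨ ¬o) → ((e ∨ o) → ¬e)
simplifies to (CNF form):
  ¬e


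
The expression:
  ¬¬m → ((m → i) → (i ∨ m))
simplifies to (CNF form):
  True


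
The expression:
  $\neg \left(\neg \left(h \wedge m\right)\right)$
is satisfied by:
  {h: True, m: True}


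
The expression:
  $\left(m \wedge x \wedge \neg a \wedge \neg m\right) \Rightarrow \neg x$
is always true.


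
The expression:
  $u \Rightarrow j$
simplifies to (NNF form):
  $j \vee \neg u$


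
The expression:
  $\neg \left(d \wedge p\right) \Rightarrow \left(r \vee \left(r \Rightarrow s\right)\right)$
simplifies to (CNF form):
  $\text{True}$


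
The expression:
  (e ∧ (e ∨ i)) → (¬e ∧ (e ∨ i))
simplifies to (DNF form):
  ¬e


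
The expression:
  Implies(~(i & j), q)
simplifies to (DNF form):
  q | (i & j)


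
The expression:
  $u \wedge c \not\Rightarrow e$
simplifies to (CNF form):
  $c \wedge u \wedge \neg e$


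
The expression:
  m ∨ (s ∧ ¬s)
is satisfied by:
  {m: True}


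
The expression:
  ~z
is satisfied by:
  {z: False}


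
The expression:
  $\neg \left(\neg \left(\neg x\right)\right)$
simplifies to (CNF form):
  $\neg x$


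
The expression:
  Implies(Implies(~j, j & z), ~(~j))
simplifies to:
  True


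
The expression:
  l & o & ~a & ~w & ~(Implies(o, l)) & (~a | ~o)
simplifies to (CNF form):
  False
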